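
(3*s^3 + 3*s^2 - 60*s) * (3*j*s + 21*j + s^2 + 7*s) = 9*j*s^4 + 72*j*s^3 - 117*j*s^2 - 1260*j*s + 3*s^5 + 24*s^4 - 39*s^3 - 420*s^2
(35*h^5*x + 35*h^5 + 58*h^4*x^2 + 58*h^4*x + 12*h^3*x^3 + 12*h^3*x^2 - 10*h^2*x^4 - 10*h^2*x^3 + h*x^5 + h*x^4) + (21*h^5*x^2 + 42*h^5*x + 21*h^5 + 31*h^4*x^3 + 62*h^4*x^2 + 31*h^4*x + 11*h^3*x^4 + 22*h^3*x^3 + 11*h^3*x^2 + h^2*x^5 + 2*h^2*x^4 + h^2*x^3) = 21*h^5*x^2 + 77*h^5*x + 56*h^5 + 31*h^4*x^3 + 120*h^4*x^2 + 89*h^4*x + 11*h^3*x^4 + 34*h^3*x^3 + 23*h^3*x^2 + h^2*x^5 - 8*h^2*x^4 - 9*h^2*x^3 + h*x^5 + h*x^4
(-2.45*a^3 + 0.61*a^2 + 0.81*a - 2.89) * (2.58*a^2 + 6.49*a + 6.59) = -6.321*a^5 - 14.3267*a^4 - 10.0968*a^3 + 1.8206*a^2 - 13.4182*a - 19.0451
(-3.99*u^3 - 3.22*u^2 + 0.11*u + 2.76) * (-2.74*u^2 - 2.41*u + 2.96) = 10.9326*u^5 + 18.4387*u^4 - 4.3516*u^3 - 17.3587*u^2 - 6.326*u + 8.1696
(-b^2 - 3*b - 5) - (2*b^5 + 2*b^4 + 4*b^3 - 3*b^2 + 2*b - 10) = -2*b^5 - 2*b^4 - 4*b^3 + 2*b^2 - 5*b + 5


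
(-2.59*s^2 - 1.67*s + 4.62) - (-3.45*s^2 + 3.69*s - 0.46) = 0.86*s^2 - 5.36*s + 5.08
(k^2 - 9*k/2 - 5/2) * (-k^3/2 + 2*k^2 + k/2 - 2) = -k^5/2 + 17*k^4/4 - 29*k^3/4 - 37*k^2/4 + 31*k/4 + 5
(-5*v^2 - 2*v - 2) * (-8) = 40*v^2 + 16*v + 16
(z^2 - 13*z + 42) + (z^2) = 2*z^2 - 13*z + 42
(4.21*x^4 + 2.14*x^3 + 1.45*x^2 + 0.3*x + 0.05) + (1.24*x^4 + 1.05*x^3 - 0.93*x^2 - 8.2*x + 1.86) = 5.45*x^4 + 3.19*x^3 + 0.52*x^2 - 7.9*x + 1.91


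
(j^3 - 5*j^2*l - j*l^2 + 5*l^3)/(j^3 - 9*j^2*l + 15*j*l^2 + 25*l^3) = (j - l)/(j - 5*l)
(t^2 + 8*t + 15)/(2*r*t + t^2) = (t^2 + 8*t + 15)/(t*(2*r + t))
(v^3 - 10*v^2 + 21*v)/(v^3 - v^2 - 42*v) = (v - 3)/(v + 6)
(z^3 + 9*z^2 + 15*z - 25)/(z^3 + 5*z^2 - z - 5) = (z + 5)/(z + 1)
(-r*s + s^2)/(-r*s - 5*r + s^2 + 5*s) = s/(s + 5)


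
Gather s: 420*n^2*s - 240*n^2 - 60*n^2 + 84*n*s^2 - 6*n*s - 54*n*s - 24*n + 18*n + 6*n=-300*n^2 + 84*n*s^2 + s*(420*n^2 - 60*n)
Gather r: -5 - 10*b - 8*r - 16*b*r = -10*b + r*(-16*b - 8) - 5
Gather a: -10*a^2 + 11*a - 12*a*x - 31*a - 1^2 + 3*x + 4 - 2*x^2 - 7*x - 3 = -10*a^2 + a*(-12*x - 20) - 2*x^2 - 4*x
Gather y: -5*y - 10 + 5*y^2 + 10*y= 5*y^2 + 5*y - 10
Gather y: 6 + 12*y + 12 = 12*y + 18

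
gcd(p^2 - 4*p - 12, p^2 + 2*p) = p + 2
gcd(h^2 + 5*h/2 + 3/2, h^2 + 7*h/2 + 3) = h + 3/2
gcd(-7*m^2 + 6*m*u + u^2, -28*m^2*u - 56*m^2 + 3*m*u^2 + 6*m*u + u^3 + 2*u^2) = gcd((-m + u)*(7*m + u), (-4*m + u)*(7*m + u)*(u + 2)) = 7*m + u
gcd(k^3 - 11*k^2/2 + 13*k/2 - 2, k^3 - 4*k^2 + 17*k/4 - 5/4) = k^2 - 3*k/2 + 1/2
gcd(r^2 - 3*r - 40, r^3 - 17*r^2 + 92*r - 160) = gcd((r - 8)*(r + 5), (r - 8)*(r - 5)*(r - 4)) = r - 8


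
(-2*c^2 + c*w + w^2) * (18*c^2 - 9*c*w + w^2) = -36*c^4 + 36*c^3*w + 7*c^2*w^2 - 8*c*w^3 + w^4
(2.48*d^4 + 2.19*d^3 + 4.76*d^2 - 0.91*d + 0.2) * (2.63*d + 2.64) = 6.5224*d^5 + 12.3069*d^4 + 18.3004*d^3 + 10.1731*d^2 - 1.8764*d + 0.528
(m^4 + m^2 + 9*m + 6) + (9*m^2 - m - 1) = m^4 + 10*m^2 + 8*m + 5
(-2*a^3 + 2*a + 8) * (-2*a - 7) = 4*a^4 + 14*a^3 - 4*a^2 - 30*a - 56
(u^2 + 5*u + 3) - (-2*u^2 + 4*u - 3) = 3*u^2 + u + 6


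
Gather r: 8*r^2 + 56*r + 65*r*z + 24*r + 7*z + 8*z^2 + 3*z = 8*r^2 + r*(65*z + 80) + 8*z^2 + 10*z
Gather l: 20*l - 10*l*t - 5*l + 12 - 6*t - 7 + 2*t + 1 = l*(15 - 10*t) - 4*t + 6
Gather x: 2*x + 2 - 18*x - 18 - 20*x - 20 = -36*x - 36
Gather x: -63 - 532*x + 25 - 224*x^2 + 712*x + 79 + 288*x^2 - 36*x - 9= 64*x^2 + 144*x + 32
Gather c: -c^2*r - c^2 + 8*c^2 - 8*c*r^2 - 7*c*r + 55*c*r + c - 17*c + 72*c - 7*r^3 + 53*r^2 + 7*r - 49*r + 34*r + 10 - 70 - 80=c^2*(7 - r) + c*(-8*r^2 + 48*r + 56) - 7*r^3 + 53*r^2 - 8*r - 140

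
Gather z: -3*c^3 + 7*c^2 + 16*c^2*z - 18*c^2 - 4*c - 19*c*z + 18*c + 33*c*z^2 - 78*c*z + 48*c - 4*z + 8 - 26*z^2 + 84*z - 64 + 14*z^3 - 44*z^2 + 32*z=-3*c^3 - 11*c^2 + 62*c + 14*z^3 + z^2*(33*c - 70) + z*(16*c^2 - 97*c + 112) - 56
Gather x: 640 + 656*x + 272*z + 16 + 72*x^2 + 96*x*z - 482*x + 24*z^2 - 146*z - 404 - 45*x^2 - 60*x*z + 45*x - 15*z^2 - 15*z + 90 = 27*x^2 + x*(36*z + 219) + 9*z^2 + 111*z + 342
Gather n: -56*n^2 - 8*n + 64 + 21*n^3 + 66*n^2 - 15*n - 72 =21*n^3 + 10*n^2 - 23*n - 8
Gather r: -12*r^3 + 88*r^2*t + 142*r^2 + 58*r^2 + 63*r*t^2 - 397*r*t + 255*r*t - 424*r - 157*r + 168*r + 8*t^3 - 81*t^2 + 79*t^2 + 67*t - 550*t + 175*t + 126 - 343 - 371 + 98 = -12*r^3 + r^2*(88*t + 200) + r*(63*t^2 - 142*t - 413) + 8*t^3 - 2*t^2 - 308*t - 490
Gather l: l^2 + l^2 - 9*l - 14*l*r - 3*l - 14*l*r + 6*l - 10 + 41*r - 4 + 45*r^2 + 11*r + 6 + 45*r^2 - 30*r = 2*l^2 + l*(-28*r - 6) + 90*r^2 + 22*r - 8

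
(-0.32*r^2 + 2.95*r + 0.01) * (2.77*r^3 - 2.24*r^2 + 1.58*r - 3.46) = -0.8864*r^5 + 8.8883*r^4 - 7.0859*r^3 + 5.7458*r^2 - 10.1912*r - 0.0346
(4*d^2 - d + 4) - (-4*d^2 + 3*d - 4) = 8*d^2 - 4*d + 8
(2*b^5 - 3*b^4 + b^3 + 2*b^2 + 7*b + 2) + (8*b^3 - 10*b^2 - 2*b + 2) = 2*b^5 - 3*b^4 + 9*b^3 - 8*b^2 + 5*b + 4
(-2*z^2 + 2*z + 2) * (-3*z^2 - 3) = 6*z^4 - 6*z^3 - 6*z - 6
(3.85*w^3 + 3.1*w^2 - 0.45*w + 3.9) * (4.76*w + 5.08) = 18.326*w^4 + 34.314*w^3 + 13.606*w^2 + 16.278*w + 19.812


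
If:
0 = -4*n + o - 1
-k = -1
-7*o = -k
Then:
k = 1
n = -3/14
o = 1/7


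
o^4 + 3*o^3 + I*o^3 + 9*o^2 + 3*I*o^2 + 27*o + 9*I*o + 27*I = (o + 3)*(o - 3*I)*(o + I)*(o + 3*I)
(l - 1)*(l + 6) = l^2 + 5*l - 6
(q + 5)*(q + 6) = q^2 + 11*q + 30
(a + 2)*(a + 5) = a^2 + 7*a + 10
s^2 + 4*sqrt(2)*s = s*(s + 4*sqrt(2))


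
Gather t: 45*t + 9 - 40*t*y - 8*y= t*(45 - 40*y) - 8*y + 9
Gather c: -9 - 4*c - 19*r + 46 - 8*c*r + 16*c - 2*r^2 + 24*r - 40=c*(12 - 8*r) - 2*r^2 + 5*r - 3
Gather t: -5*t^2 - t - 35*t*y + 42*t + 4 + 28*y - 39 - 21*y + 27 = -5*t^2 + t*(41 - 35*y) + 7*y - 8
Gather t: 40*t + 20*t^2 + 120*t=20*t^2 + 160*t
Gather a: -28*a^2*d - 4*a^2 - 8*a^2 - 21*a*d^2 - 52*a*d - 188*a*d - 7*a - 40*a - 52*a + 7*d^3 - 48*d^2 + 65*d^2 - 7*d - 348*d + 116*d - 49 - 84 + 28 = a^2*(-28*d - 12) + a*(-21*d^2 - 240*d - 99) + 7*d^3 + 17*d^2 - 239*d - 105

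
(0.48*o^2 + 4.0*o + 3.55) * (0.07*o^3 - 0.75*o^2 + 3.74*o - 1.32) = 0.0336*o^5 - 0.08*o^4 - 0.9563*o^3 + 11.6639*o^2 + 7.997*o - 4.686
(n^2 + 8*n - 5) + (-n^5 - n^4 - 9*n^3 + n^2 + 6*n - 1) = -n^5 - n^4 - 9*n^3 + 2*n^2 + 14*n - 6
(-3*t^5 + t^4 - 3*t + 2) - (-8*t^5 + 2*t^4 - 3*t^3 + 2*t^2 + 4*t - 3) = 5*t^5 - t^4 + 3*t^3 - 2*t^2 - 7*t + 5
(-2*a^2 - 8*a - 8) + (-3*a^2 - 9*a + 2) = -5*a^2 - 17*a - 6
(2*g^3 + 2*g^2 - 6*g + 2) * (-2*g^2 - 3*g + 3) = -4*g^5 - 10*g^4 + 12*g^3 + 20*g^2 - 24*g + 6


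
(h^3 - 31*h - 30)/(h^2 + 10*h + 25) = (h^2 - 5*h - 6)/(h + 5)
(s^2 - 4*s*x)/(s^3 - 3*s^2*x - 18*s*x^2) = (-s + 4*x)/(-s^2 + 3*s*x + 18*x^2)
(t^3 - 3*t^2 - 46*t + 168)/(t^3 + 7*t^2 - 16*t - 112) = (t - 6)/(t + 4)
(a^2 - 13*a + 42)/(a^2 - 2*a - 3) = (-a^2 + 13*a - 42)/(-a^2 + 2*a + 3)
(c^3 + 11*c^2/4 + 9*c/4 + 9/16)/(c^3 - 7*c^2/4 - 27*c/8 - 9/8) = (c + 3/2)/(c - 3)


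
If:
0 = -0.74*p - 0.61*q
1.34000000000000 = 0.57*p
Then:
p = 2.35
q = -2.85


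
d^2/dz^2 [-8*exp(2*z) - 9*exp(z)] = (-32*exp(z) - 9)*exp(z)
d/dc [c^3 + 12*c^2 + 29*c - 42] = 3*c^2 + 24*c + 29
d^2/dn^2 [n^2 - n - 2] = 2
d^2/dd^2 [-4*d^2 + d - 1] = -8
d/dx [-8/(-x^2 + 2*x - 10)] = 16*(1 - x)/(x^2 - 2*x + 10)^2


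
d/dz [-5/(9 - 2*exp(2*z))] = -20*exp(2*z)/(2*exp(2*z) - 9)^2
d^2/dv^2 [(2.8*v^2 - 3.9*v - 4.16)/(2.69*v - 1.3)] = -78.016952/(19.465109*v^3 - 28.22079*v^2 + 13.6383*v - 2.197)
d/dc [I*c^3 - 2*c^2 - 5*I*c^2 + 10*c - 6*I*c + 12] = 3*I*c^2 - 4*c - 10*I*c + 10 - 6*I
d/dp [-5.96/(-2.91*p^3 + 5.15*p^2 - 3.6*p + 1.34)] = (-52.0308*p^2 + 61.388*p - 21.456)/(2.91*p^3 - 5.15*p^2 + 3.6*p - 1.34)^2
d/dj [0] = 0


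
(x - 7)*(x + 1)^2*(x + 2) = x^4 - 3*x^3 - 23*x^2 - 33*x - 14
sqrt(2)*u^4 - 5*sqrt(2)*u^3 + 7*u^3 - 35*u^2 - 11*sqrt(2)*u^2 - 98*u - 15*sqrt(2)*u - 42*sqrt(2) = (u - 7)*(u + 2)*(u + 3*sqrt(2))*(sqrt(2)*u + 1)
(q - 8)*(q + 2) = q^2 - 6*q - 16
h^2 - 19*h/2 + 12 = (h - 8)*(h - 3/2)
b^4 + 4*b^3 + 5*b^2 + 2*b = b*(b + 1)^2*(b + 2)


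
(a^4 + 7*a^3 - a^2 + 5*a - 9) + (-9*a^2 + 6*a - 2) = a^4 + 7*a^3 - 10*a^2 + 11*a - 11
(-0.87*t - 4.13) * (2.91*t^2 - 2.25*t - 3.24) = -2.5317*t^3 - 10.0608*t^2 + 12.1113*t + 13.3812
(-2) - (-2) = 0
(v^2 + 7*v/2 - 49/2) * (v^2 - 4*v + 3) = v^4 - v^3/2 - 71*v^2/2 + 217*v/2 - 147/2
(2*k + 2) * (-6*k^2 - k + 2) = -12*k^3 - 14*k^2 + 2*k + 4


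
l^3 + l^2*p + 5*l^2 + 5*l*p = l*(l + 5)*(l + p)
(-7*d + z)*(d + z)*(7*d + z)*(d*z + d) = -49*d^4*z - 49*d^4 - 49*d^3*z^2 - 49*d^3*z + d^2*z^3 + d^2*z^2 + d*z^4 + d*z^3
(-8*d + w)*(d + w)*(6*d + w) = -48*d^3 - 50*d^2*w - d*w^2 + w^3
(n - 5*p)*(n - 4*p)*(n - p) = n^3 - 10*n^2*p + 29*n*p^2 - 20*p^3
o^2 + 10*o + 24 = (o + 4)*(o + 6)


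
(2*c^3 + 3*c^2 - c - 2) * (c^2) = 2*c^5 + 3*c^4 - c^3 - 2*c^2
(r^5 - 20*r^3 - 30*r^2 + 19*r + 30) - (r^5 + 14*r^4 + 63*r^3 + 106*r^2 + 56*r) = -14*r^4 - 83*r^3 - 136*r^2 - 37*r + 30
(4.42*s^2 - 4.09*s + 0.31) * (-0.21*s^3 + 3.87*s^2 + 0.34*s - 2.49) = -0.9282*s^5 + 17.9643*s^4 - 14.3906*s^3 - 11.1967*s^2 + 10.2895*s - 0.7719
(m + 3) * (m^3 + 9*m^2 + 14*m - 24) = m^4 + 12*m^3 + 41*m^2 + 18*m - 72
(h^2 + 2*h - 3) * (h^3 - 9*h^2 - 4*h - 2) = h^5 - 7*h^4 - 25*h^3 + 17*h^2 + 8*h + 6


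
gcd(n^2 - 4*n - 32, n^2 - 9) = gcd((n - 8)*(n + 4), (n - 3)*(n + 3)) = 1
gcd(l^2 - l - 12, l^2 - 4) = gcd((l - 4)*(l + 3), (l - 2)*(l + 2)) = 1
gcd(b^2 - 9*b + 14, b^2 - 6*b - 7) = b - 7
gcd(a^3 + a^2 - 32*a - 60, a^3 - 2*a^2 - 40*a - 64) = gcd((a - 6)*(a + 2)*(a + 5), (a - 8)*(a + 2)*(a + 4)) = a + 2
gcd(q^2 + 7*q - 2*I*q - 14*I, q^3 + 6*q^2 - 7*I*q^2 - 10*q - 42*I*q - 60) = q - 2*I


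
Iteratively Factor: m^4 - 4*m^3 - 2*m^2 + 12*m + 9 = (m + 1)*(m^3 - 5*m^2 + 3*m + 9) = (m - 3)*(m + 1)*(m^2 - 2*m - 3) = (m - 3)*(m + 1)^2*(m - 3)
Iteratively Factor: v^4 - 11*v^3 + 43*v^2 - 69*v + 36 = (v - 4)*(v^3 - 7*v^2 + 15*v - 9) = (v - 4)*(v - 3)*(v^2 - 4*v + 3) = (v - 4)*(v - 3)^2*(v - 1)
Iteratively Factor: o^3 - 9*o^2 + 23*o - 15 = (o - 3)*(o^2 - 6*o + 5) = (o - 3)*(o - 1)*(o - 5)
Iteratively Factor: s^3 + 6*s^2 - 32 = (s - 2)*(s^2 + 8*s + 16) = (s - 2)*(s + 4)*(s + 4)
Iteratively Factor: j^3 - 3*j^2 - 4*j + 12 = (j + 2)*(j^2 - 5*j + 6) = (j - 3)*(j + 2)*(j - 2)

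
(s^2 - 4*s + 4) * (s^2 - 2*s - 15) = s^4 - 6*s^3 - 3*s^2 + 52*s - 60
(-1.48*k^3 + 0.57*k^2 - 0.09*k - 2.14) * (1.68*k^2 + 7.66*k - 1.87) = -2.4864*k^5 - 10.3792*k^4 + 6.9826*k^3 - 5.3505*k^2 - 16.2241*k + 4.0018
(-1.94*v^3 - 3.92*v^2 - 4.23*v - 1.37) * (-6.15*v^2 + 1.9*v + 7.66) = 11.931*v^5 + 20.422*v^4 + 3.70610000000001*v^3 - 29.6387*v^2 - 35.0048*v - 10.4942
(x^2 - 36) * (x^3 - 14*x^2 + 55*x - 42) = x^5 - 14*x^4 + 19*x^3 + 462*x^2 - 1980*x + 1512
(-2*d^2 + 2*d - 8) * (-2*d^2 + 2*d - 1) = 4*d^4 - 8*d^3 + 22*d^2 - 18*d + 8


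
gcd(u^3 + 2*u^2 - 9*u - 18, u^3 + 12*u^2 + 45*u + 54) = u + 3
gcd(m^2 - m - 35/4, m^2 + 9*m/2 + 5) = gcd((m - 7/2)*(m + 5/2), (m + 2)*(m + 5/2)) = m + 5/2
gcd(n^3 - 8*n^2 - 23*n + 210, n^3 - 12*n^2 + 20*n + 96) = n - 6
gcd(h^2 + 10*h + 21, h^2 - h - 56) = h + 7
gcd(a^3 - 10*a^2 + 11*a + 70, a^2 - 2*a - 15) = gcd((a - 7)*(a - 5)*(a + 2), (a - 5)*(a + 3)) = a - 5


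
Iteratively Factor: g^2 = (g)*(g)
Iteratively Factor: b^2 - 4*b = (b)*(b - 4)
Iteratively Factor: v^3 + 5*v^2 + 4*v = (v)*(v^2 + 5*v + 4) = v*(v + 1)*(v + 4)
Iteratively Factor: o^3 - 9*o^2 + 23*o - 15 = (o - 3)*(o^2 - 6*o + 5) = (o - 5)*(o - 3)*(o - 1)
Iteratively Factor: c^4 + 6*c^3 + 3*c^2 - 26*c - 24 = (c + 1)*(c^3 + 5*c^2 - 2*c - 24) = (c - 2)*(c + 1)*(c^2 + 7*c + 12) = (c - 2)*(c + 1)*(c + 4)*(c + 3)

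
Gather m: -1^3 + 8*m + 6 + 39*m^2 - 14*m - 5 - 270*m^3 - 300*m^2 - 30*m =-270*m^3 - 261*m^2 - 36*m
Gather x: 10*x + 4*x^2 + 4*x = 4*x^2 + 14*x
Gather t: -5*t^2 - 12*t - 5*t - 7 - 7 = -5*t^2 - 17*t - 14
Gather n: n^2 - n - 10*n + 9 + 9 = n^2 - 11*n + 18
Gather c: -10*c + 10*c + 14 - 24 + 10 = 0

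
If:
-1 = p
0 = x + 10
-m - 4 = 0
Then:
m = -4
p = -1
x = -10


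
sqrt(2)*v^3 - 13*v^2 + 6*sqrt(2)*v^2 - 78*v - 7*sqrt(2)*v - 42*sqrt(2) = (v + 6)*(v - 7*sqrt(2))*(sqrt(2)*v + 1)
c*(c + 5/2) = c^2 + 5*c/2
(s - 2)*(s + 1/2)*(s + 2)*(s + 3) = s^4 + 7*s^3/2 - 5*s^2/2 - 14*s - 6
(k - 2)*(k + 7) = k^2 + 5*k - 14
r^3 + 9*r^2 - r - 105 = (r - 3)*(r + 5)*(r + 7)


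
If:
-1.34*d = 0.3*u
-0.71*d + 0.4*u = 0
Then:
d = 0.00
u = 0.00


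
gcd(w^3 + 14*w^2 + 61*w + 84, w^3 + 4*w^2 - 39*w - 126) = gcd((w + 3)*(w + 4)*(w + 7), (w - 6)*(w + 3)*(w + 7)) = w^2 + 10*w + 21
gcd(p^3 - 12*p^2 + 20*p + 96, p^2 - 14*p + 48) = p^2 - 14*p + 48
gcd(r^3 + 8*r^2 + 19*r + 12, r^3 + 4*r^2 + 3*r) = r^2 + 4*r + 3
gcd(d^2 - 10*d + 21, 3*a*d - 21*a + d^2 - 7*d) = d - 7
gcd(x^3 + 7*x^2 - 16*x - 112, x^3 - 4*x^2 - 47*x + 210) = x + 7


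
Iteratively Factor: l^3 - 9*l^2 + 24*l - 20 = (l - 5)*(l^2 - 4*l + 4) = (l - 5)*(l - 2)*(l - 2)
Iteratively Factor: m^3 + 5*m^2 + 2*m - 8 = (m + 4)*(m^2 + m - 2) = (m - 1)*(m + 4)*(m + 2)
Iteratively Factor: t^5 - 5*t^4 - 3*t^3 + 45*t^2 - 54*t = (t - 3)*(t^4 - 2*t^3 - 9*t^2 + 18*t) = (t - 3)^2*(t^3 + t^2 - 6*t) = (t - 3)^2*(t - 2)*(t^2 + 3*t) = t*(t - 3)^2*(t - 2)*(t + 3)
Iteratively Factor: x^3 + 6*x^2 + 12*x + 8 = (x + 2)*(x^2 + 4*x + 4) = (x + 2)^2*(x + 2)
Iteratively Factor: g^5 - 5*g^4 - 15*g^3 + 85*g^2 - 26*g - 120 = (g - 3)*(g^4 - 2*g^3 - 21*g^2 + 22*g + 40) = (g - 3)*(g - 2)*(g^3 - 21*g - 20) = (g - 3)*(g - 2)*(g + 1)*(g^2 - g - 20) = (g - 5)*(g - 3)*(g - 2)*(g + 1)*(g + 4)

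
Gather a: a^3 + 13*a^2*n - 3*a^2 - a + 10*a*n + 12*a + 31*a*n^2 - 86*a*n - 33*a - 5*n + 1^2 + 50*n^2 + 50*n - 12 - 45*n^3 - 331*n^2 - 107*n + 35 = a^3 + a^2*(13*n - 3) + a*(31*n^2 - 76*n - 22) - 45*n^3 - 281*n^2 - 62*n + 24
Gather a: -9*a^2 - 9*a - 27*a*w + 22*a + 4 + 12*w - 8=-9*a^2 + a*(13 - 27*w) + 12*w - 4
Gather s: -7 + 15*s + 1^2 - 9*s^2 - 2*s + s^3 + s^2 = s^3 - 8*s^2 + 13*s - 6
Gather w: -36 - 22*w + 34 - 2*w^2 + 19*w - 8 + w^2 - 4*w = -w^2 - 7*w - 10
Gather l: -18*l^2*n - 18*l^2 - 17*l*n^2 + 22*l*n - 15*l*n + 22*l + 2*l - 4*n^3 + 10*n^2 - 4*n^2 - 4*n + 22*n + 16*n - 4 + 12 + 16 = l^2*(-18*n - 18) + l*(-17*n^2 + 7*n + 24) - 4*n^3 + 6*n^2 + 34*n + 24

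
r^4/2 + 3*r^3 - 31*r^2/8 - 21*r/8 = r*(r/2 + 1/4)*(r - 3/2)*(r + 7)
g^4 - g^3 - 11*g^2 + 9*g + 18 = (g - 3)*(g - 2)*(g + 1)*(g + 3)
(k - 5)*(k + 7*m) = k^2 + 7*k*m - 5*k - 35*m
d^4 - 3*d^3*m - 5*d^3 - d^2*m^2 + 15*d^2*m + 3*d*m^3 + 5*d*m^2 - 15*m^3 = (d - 5)*(d - 3*m)*(d - m)*(d + m)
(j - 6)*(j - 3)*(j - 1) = j^3 - 10*j^2 + 27*j - 18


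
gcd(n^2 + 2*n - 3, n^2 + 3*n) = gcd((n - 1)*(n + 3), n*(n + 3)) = n + 3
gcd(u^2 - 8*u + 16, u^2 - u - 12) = u - 4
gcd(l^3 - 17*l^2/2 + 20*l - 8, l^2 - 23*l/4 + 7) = l - 4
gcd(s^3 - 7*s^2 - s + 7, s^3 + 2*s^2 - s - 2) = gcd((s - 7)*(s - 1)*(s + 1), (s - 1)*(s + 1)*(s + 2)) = s^2 - 1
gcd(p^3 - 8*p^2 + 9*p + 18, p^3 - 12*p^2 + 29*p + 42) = p^2 - 5*p - 6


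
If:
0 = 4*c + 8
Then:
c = -2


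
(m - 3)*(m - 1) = m^2 - 4*m + 3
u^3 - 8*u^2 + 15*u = u*(u - 5)*(u - 3)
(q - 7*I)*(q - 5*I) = q^2 - 12*I*q - 35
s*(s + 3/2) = s^2 + 3*s/2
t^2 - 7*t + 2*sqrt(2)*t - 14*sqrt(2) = (t - 7)*(t + 2*sqrt(2))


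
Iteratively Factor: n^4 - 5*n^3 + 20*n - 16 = (n - 2)*(n^3 - 3*n^2 - 6*n + 8) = (n - 2)*(n + 2)*(n^2 - 5*n + 4) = (n - 4)*(n - 2)*(n + 2)*(n - 1)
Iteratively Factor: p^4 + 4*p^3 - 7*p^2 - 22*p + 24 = (p - 1)*(p^3 + 5*p^2 - 2*p - 24) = (p - 1)*(p + 4)*(p^2 + p - 6) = (p - 1)*(p + 3)*(p + 4)*(p - 2)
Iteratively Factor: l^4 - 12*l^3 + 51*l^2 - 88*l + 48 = (l - 4)*(l^3 - 8*l^2 + 19*l - 12) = (l - 4)^2*(l^2 - 4*l + 3) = (l - 4)^2*(l - 3)*(l - 1)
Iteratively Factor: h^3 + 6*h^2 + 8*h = (h + 4)*(h^2 + 2*h) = (h + 2)*(h + 4)*(h)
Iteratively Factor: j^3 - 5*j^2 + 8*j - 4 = (j - 2)*(j^2 - 3*j + 2) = (j - 2)^2*(j - 1)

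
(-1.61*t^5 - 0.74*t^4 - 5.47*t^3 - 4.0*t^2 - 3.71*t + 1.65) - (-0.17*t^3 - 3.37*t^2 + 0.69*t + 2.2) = -1.61*t^5 - 0.74*t^4 - 5.3*t^3 - 0.63*t^2 - 4.4*t - 0.55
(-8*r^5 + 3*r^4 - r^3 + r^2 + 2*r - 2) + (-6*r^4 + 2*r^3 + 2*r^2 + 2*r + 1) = -8*r^5 - 3*r^4 + r^3 + 3*r^2 + 4*r - 1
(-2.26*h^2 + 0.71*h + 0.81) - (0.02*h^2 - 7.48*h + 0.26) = -2.28*h^2 + 8.19*h + 0.55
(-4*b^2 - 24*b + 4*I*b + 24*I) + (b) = -4*b^2 - 23*b + 4*I*b + 24*I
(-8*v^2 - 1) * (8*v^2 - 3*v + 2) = -64*v^4 + 24*v^3 - 24*v^2 + 3*v - 2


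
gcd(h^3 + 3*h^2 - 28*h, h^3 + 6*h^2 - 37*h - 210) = h + 7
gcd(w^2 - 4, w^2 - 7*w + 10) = w - 2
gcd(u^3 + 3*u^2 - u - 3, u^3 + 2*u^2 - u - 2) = u^2 - 1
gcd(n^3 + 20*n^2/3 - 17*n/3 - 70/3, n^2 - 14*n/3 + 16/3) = n - 2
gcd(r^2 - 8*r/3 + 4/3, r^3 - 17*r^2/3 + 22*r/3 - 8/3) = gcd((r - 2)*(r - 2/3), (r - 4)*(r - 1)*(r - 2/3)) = r - 2/3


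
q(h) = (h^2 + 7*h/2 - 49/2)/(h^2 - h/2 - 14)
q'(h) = (1/2 - 2*h)*(h^2 + 7*h/2 - 49/2)/(h^2 - h/2 - 14)^2 + (2*h + 7/2)/(h^2 - h/2 - 14)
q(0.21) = 1.69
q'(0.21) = -0.29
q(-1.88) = 2.89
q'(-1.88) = -1.27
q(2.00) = 1.23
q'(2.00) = -0.29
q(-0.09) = 1.78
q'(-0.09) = -0.32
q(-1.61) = 2.60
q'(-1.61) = -0.94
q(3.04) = 0.74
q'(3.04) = -0.87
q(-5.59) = -0.64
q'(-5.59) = -0.76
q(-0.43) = 1.90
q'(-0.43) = -0.38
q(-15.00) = 0.68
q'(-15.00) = -0.03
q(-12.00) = 0.57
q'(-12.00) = -0.05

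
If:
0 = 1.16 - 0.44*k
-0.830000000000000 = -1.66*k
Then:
No Solution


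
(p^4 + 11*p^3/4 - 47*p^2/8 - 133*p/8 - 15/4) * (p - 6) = p^5 - 13*p^4/4 - 179*p^3/8 + 149*p^2/8 + 96*p + 45/2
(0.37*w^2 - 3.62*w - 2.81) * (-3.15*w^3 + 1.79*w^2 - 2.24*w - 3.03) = -1.1655*w^5 + 12.0653*w^4 + 1.5429*w^3 + 1.9578*w^2 + 17.263*w + 8.5143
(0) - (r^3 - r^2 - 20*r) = -r^3 + r^2 + 20*r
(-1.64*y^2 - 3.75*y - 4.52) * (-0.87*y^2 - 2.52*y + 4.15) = 1.4268*y^4 + 7.3953*y^3 + 6.5764*y^2 - 4.1721*y - 18.758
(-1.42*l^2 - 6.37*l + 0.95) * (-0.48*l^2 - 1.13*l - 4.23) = 0.6816*l^4 + 4.6622*l^3 + 12.7487*l^2 + 25.8716*l - 4.0185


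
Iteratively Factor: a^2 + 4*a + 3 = (a + 1)*(a + 3)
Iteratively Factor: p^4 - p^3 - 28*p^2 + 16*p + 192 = (p - 4)*(p^3 + 3*p^2 - 16*p - 48) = (p - 4)*(p + 3)*(p^2 - 16) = (p - 4)*(p + 3)*(p + 4)*(p - 4)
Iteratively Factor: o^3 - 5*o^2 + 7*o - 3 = (o - 1)*(o^2 - 4*o + 3) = (o - 1)^2*(o - 3)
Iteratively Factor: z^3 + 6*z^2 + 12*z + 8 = (z + 2)*(z^2 + 4*z + 4) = (z + 2)^2*(z + 2)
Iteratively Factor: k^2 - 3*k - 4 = (k + 1)*(k - 4)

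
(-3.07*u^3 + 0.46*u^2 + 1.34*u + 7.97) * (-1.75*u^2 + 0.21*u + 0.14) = 5.3725*u^5 - 1.4497*u^4 - 2.6782*u^3 - 13.6017*u^2 + 1.8613*u + 1.1158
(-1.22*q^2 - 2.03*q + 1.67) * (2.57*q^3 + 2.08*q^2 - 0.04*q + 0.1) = -3.1354*q^5 - 7.7547*q^4 + 0.1183*q^3 + 3.4328*q^2 - 0.2698*q + 0.167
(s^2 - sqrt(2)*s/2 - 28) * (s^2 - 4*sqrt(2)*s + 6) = s^4 - 9*sqrt(2)*s^3/2 - 18*s^2 + 109*sqrt(2)*s - 168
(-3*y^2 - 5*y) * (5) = -15*y^2 - 25*y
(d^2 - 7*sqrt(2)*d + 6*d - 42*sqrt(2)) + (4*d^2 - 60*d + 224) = 5*d^2 - 54*d - 7*sqrt(2)*d - 42*sqrt(2) + 224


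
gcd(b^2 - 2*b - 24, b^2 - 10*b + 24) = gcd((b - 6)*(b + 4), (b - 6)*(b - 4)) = b - 6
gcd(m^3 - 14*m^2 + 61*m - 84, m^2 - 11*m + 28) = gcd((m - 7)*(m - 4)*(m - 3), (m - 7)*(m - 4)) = m^2 - 11*m + 28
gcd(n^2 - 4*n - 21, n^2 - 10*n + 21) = n - 7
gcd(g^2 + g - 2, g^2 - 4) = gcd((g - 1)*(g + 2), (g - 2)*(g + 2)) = g + 2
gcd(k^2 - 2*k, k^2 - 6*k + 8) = k - 2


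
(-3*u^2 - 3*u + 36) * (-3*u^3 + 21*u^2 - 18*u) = 9*u^5 - 54*u^4 - 117*u^3 + 810*u^2 - 648*u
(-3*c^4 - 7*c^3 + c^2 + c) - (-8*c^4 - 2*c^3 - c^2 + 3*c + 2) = 5*c^4 - 5*c^3 + 2*c^2 - 2*c - 2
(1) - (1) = 0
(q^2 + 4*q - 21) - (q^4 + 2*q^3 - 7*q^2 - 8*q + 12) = -q^4 - 2*q^3 + 8*q^2 + 12*q - 33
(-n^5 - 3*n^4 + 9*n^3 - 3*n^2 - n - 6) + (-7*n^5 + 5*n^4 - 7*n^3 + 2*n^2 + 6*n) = -8*n^5 + 2*n^4 + 2*n^3 - n^2 + 5*n - 6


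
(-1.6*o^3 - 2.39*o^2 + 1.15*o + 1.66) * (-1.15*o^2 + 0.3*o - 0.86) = 1.84*o^5 + 2.2685*o^4 - 0.6635*o^3 + 0.491400000000001*o^2 - 0.491*o - 1.4276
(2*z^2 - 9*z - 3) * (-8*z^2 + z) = -16*z^4 + 74*z^3 + 15*z^2 - 3*z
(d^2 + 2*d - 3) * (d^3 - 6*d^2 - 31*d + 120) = d^5 - 4*d^4 - 46*d^3 + 76*d^2 + 333*d - 360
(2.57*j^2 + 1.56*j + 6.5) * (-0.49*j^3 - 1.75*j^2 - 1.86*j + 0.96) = -1.2593*j^5 - 5.2619*j^4 - 10.6952*j^3 - 11.8094*j^2 - 10.5924*j + 6.24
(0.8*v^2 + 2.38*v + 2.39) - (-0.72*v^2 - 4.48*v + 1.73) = 1.52*v^2 + 6.86*v + 0.66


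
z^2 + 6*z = z*(z + 6)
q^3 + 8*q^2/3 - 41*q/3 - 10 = (q - 3)*(q + 2/3)*(q + 5)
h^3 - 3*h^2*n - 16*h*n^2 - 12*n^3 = (h - 6*n)*(h + n)*(h + 2*n)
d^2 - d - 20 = (d - 5)*(d + 4)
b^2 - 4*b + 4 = (b - 2)^2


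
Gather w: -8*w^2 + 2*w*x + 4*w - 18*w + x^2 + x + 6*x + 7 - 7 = -8*w^2 + w*(2*x - 14) + x^2 + 7*x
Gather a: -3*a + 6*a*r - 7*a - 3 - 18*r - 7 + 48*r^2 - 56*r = a*(6*r - 10) + 48*r^2 - 74*r - 10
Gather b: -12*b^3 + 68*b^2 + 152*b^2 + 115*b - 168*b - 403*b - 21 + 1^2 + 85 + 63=-12*b^3 + 220*b^2 - 456*b + 128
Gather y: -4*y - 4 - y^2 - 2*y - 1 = -y^2 - 6*y - 5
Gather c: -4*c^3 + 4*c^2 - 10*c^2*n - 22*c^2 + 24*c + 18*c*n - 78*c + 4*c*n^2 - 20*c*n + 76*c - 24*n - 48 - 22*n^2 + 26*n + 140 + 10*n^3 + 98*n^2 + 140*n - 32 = -4*c^3 + c^2*(-10*n - 18) + c*(4*n^2 - 2*n + 22) + 10*n^3 + 76*n^2 + 142*n + 60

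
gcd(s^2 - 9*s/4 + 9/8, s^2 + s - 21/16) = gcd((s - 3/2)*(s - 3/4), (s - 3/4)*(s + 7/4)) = s - 3/4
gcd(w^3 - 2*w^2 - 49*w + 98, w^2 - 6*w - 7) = w - 7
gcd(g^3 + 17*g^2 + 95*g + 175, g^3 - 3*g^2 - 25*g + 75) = g + 5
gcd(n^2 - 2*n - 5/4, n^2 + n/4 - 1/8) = n + 1/2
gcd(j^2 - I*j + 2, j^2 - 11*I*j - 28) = 1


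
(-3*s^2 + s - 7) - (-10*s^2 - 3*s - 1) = 7*s^2 + 4*s - 6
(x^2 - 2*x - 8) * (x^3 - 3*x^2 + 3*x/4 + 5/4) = x^5 - 5*x^4 - 5*x^3/4 + 95*x^2/4 - 17*x/2 - 10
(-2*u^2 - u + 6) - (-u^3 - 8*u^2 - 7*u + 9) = u^3 + 6*u^2 + 6*u - 3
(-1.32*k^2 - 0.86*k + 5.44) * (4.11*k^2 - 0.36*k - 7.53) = -5.4252*k^4 - 3.0594*k^3 + 32.6076*k^2 + 4.5174*k - 40.9632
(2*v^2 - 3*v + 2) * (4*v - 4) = 8*v^3 - 20*v^2 + 20*v - 8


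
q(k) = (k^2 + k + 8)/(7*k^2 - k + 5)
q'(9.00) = 0.00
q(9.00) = 0.17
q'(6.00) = -0.01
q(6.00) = 0.20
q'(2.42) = -0.15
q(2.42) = 0.37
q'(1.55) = -0.40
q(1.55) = 0.59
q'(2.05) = -0.22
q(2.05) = 0.44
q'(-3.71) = 0.03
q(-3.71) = 0.17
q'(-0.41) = 1.23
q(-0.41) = 1.18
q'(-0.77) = 0.88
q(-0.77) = 0.79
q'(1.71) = -0.33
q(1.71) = 0.53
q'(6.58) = -0.01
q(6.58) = 0.19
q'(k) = (1 - 14*k)*(k^2 + k + 8)/(7*k^2 - k + 5)^2 + (2*k + 1)/(7*k^2 - k + 5)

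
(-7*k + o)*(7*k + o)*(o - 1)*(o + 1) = -49*k^2*o^2 + 49*k^2 + o^4 - o^2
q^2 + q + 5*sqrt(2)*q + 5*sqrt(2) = (q + 1)*(q + 5*sqrt(2))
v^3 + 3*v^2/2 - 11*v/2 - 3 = (v - 2)*(v + 1/2)*(v + 3)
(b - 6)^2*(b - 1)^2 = b^4 - 14*b^3 + 61*b^2 - 84*b + 36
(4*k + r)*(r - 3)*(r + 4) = 4*k*r^2 + 4*k*r - 48*k + r^3 + r^2 - 12*r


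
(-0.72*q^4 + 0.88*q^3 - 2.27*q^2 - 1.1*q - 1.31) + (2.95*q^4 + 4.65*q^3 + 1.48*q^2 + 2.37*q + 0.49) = 2.23*q^4 + 5.53*q^3 - 0.79*q^2 + 1.27*q - 0.82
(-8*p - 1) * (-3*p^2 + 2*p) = 24*p^3 - 13*p^2 - 2*p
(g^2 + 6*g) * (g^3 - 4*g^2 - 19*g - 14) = g^5 + 2*g^4 - 43*g^3 - 128*g^2 - 84*g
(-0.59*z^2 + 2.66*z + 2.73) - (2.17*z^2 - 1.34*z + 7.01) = -2.76*z^2 + 4.0*z - 4.28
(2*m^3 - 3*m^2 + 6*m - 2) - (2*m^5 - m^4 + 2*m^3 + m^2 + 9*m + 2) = -2*m^5 + m^4 - 4*m^2 - 3*m - 4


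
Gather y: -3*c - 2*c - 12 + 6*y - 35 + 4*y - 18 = -5*c + 10*y - 65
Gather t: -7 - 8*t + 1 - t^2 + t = -t^2 - 7*t - 6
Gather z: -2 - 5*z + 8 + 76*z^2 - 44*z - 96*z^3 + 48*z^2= -96*z^3 + 124*z^2 - 49*z + 6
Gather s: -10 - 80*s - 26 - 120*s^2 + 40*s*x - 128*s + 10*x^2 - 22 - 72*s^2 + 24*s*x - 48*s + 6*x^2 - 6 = -192*s^2 + s*(64*x - 256) + 16*x^2 - 64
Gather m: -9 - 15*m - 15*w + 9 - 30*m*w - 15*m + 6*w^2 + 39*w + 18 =m*(-30*w - 30) + 6*w^2 + 24*w + 18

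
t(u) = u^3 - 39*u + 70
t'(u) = 3*u^2 - 39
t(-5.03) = 138.91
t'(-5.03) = 36.90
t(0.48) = 51.39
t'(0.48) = -38.31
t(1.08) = 29.14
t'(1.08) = -35.50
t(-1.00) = 108.00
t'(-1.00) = -36.00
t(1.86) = 3.89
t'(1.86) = -28.62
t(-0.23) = 78.96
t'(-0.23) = -38.84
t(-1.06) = 110.15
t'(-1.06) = -35.63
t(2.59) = -13.64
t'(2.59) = -18.88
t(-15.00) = -2720.00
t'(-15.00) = 636.00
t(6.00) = 52.00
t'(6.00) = 69.00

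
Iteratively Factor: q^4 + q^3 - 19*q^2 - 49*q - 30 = (q + 2)*(q^3 - q^2 - 17*q - 15) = (q + 1)*(q + 2)*(q^2 - 2*q - 15) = (q - 5)*(q + 1)*(q + 2)*(q + 3)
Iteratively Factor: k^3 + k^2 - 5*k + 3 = (k - 1)*(k^2 + 2*k - 3) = (k - 1)^2*(k + 3)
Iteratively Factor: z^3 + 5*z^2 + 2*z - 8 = (z + 2)*(z^2 + 3*z - 4) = (z - 1)*(z + 2)*(z + 4)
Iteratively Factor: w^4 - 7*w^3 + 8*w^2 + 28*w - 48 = (w - 2)*(w^3 - 5*w^2 - 2*w + 24) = (w - 3)*(w - 2)*(w^2 - 2*w - 8) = (w - 4)*(w - 3)*(w - 2)*(w + 2)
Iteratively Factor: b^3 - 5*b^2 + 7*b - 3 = (b - 1)*(b^2 - 4*b + 3) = (b - 1)^2*(b - 3)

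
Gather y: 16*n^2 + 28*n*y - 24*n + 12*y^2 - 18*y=16*n^2 - 24*n + 12*y^2 + y*(28*n - 18)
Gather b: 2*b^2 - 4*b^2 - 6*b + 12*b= -2*b^2 + 6*b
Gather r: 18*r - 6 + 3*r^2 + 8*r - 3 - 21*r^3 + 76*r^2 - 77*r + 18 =-21*r^3 + 79*r^2 - 51*r + 9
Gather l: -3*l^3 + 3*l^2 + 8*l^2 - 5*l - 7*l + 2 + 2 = -3*l^3 + 11*l^2 - 12*l + 4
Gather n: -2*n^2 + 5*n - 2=-2*n^2 + 5*n - 2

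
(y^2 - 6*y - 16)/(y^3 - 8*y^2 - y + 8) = (y + 2)/(y^2 - 1)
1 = 1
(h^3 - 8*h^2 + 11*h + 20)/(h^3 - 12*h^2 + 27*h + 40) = (h - 4)/(h - 8)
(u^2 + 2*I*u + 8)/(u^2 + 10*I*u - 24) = (u - 2*I)/(u + 6*I)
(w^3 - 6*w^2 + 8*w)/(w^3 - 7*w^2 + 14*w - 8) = w/(w - 1)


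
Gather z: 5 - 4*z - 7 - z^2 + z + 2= -z^2 - 3*z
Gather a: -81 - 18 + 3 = -96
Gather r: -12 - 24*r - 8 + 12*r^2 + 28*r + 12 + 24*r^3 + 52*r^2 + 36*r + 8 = 24*r^3 + 64*r^2 + 40*r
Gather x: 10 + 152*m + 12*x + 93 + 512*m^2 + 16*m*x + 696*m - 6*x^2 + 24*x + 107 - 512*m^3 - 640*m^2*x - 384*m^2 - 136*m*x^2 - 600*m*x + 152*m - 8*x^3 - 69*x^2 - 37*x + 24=-512*m^3 + 128*m^2 + 1000*m - 8*x^3 + x^2*(-136*m - 75) + x*(-640*m^2 - 584*m - 1) + 234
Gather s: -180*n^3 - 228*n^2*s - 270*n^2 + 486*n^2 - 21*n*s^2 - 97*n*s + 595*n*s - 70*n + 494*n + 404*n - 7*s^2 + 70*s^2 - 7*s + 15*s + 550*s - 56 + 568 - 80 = -180*n^3 + 216*n^2 + 828*n + s^2*(63 - 21*n) + s*(-228*n^2 + 498*n + 558) + 432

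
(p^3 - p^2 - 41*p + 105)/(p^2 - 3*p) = p + 2 - 35/p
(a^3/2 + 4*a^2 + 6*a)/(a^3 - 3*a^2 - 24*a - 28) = a*(a + 6)/(2*(a^2 - 5*a - 14))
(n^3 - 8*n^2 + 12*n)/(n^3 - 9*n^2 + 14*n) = (n - 6)/(n - 7)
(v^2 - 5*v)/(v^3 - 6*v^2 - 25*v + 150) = v/(v^2 - v - 30)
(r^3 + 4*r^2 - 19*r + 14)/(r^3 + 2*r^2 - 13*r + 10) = (r + 7)/(r + 5)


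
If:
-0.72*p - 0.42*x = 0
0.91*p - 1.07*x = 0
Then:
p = 0.00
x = 0.00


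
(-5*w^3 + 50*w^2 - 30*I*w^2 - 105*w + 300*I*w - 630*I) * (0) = 0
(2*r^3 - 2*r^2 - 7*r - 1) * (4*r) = 8*r^4 - 8*r^3 - 28*r^2 - 4*r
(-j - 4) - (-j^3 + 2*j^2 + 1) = j^3 - 2*j^2 - j - 5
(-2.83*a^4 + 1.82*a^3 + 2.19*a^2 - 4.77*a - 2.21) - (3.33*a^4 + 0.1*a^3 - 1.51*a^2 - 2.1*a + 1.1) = -6.16*a^4 + 1.72*a^3 + 3.7*a^2 - 2.67*a - 3.31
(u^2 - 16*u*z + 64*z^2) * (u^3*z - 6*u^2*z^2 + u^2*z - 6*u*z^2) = u^5*z - 22*u^4*z^2 + u^4*z + 160*u^3*z^3 - 22*u^3*z^2 - 384*u^2*z^4 + 160*u^2*z^3 - 384*u*z^4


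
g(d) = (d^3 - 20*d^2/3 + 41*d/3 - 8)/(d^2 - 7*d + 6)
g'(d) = (7 - 2*d)*(d^3 - 20*d^2/3 + 41*d/3 - 8)/(d^2 - 7*d + 6)^2 + (3*d^2 - 40*d/3 + 41/3)/(d^2 - 7*d + 6) = (d^2 - 12*d + 26)/(d^2 - 12*d + 36)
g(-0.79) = -1.93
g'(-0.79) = 0.78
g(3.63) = -0.26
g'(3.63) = -0.78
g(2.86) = 0.01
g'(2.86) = -0.01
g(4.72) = -2.76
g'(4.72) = -5.10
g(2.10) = -0.13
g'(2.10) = 0.34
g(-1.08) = -2.16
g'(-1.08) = 0.80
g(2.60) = -0.01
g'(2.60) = 0.13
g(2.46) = -0.03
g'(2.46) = 0.20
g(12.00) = 14.00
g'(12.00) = 0.72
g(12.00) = 14.00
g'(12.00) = 0.72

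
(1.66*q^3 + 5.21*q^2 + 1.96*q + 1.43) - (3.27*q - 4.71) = 1.66*q^3 + 5.21*q^2 - 1.31*q + 6.14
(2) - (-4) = 6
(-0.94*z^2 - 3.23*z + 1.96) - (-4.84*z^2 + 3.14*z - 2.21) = 3.9*z^2 - 6.37*z + 4.17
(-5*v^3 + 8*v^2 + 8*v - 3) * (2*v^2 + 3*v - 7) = -10*v^5 + v^4 + 75*v^3 - 38*v^2 - 65*v + 21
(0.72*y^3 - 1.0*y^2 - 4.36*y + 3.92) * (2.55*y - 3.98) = 1.836*y^4 - 5.4156*y^3 - 7.138*y^2 + 27.3488*y - 15.6016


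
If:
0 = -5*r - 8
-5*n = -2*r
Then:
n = -16/25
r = -8/5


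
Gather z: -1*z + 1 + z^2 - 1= z^2 - z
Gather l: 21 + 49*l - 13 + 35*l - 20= 84*l - 12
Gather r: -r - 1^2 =-r - 1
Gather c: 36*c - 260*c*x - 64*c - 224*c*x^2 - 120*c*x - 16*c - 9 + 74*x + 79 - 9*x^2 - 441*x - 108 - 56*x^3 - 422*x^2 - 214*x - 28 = c*(-224*x^2 - 380*x - 44) - 56*x^3 - 431*x^2 - 581*x - 66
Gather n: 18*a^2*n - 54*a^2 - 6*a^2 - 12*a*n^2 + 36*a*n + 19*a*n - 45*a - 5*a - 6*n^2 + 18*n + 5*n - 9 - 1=-60*a^2 - 50*a + n^2*(-12*a - 6) + n*(18*a^2 + 55*a + 23) - 10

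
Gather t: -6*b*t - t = t*(-6*b - 1)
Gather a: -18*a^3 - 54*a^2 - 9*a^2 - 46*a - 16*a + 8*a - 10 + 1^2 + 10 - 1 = -18*a^3 - 63*a^2 - 54*a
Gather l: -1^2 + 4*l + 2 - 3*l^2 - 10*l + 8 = -3*l^2 - 6*l + 9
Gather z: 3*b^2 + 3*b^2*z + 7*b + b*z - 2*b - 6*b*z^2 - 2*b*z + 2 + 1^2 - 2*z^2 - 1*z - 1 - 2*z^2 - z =3*b^2 + 5*b + z^2*(-6*b - 4) + z*(3*b^2 - b - 2) + 2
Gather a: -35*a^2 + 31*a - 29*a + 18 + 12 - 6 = -35*a^2 + 2*a + 24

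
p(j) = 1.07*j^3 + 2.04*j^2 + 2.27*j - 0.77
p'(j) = 3.21*j^2 + 4.08*j + 2.27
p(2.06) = 21.92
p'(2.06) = 24.30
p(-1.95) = -5.37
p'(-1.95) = 6.52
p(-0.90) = -1.94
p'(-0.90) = 1.20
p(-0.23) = -1.20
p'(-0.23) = 1.50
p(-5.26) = -111.99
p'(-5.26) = 69.62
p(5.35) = 233.61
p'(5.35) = 115.98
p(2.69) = 40.93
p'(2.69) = 36.47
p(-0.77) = -1.80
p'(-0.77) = 1.03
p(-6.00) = -172.07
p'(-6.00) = 93.35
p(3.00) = 53.29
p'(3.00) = 43.40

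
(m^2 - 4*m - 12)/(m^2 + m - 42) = (m + 2)/(m + 7)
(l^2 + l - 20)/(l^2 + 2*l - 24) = (l + 5)/(l + 6)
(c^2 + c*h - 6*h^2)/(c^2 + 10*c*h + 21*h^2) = (c - 2*h)/(c + 7*h)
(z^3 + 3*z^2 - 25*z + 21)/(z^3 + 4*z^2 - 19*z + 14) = (z - 3)/(z - 2)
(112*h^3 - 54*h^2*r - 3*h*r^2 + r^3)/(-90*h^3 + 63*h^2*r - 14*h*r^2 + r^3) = (-112*h^3 + 54*h^2*r + 3*h*r^2 - r^3)/(90*h^3 - 63*h^2*r + 14*h*r^2 - r^3)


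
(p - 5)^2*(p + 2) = p^3 - 8*p^2 + 5*p + 50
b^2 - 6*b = b*(b - 6)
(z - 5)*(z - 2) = z^2 - 7*z + 10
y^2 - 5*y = y*(y - 5)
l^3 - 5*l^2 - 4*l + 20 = (l - 5)*(l - 2)*(l + 2)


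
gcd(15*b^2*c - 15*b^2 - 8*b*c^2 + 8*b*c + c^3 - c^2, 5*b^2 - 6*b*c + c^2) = 5*b - c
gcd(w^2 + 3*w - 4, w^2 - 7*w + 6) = w - 1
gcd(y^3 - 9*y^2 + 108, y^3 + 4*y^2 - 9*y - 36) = y + 3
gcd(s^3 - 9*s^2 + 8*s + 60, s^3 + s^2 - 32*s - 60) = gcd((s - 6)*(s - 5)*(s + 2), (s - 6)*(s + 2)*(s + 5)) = s^2 - 4*s - 12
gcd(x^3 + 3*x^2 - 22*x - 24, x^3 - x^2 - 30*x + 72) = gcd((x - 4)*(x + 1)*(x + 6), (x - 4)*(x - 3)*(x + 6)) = x^2 + 2*x - 24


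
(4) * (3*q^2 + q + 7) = 12*q^2 + 4*q + 28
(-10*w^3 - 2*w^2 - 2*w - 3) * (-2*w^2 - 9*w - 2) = 20*w^5 + 94*w^4 + 42*w^3 + 28*w^2 + 31*w + 6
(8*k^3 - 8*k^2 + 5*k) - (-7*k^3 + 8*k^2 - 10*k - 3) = 15*k^3 - 16*k^2 + 15*k + 3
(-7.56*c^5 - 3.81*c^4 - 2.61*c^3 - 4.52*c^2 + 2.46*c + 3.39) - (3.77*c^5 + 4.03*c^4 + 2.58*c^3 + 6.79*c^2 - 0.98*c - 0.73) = -11.33*c^5 - 7.84*c^4 - 5.19*c^3 - 11.31*c^2 + 3.44*c + 4.12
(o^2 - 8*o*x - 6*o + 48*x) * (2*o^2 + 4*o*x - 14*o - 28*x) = 2*o^4 - 12*o^3*x - 26*o^3 - 32*o^2*x^2 + 156*o^2*x + 84*o^2 + 416*o*x^2 - 504*o*x - 1344*x^2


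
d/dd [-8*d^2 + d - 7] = 1 - 16*d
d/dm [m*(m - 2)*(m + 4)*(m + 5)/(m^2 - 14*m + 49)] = (2*m^4 - 21*m^3 - 147*m^2 + 12*m + 280)/(m^3 - 21*m^2 + 147*m - 343)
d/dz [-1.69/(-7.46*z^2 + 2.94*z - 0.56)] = (4.9686 - 25.2148*z)/(7.46*z^2 - 2.94*z + 0.56)^2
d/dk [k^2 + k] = 2*k + 1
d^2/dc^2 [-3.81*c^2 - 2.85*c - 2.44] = -7.62000000000000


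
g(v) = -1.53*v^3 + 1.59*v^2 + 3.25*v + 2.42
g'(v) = -4.59*v^2 + 3.18*v + 3.25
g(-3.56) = 80.03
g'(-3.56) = -66.24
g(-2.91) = 44.13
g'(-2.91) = -44.87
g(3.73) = -42.74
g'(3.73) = -48.75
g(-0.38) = 1.50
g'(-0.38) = 1.38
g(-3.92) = 106.27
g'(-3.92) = -79.75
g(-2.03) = 15.17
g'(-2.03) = -22.12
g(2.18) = 1.21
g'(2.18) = -11.63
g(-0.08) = 2.17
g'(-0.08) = 2.97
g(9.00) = -954.91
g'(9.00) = -339.92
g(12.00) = -2373.46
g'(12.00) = -619.55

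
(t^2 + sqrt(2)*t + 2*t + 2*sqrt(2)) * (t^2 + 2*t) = t^4 + sqrt(2)*t^3 + 4*t^3 + 4*t^2 + 4*sqrt(2)*t^2 + 4*sqrt(2)*t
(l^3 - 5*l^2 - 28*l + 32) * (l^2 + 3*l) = l^5 - 2*l^4 - 43*l^3 - 52*l^2 + 96*l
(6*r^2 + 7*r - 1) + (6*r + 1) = 6*r^2 + 13*r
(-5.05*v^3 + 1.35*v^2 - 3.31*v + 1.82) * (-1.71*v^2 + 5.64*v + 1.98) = 8.6355*v^5 - 30.7905*v^4 + 3.2751*v^3 - 19.1076*v^2 + 3.711*v + 3.6036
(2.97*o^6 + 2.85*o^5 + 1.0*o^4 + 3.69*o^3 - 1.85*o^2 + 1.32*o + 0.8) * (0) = 0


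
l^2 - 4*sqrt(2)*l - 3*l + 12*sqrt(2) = (l - 3)*(l - 4*sqrt(2))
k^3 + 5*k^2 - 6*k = k*(k - 1)*(k + 6)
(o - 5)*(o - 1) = o^2 - 6*o + 5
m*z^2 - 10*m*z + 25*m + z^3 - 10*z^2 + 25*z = (m + z)*(z - 5)^2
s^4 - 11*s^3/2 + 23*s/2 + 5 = (s - 5)*(s - 2)*(s + 1/2)*(s + 1)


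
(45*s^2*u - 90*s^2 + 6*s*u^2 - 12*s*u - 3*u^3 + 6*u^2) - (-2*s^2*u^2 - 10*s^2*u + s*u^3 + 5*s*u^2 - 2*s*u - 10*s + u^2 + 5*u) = 2*s^2*u^2 + 55*s^2*u - 90*s^2 - s*u^3 + s*u^2 - 10*s*u + 10*s - 3*u^3 + 5*u^2 - 5*u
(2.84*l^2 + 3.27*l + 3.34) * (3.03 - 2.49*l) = -7.0716*l^3 + 0.462899999999998*l^2 + 1.5915*l + 10.1202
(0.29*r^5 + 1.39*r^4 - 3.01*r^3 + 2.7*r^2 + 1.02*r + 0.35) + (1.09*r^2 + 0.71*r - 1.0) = 0.29*r^5 + 1.39*r^4 - 3.01*r^3 + 3.79*r^2 + 1.73*r - 0.65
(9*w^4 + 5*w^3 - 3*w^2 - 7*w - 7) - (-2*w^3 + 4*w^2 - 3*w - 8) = 9*w^4 + 7*w^3 - 7*w^2 - 4*w + 1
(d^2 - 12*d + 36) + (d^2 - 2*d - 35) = 2*d^2 - 14*d + 1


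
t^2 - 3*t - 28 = (t - 7)*(t + 4)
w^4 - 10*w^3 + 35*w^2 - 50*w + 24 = (w - 4)*(w - 3)*(w - 2)*(w - 1)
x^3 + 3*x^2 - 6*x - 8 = (x - 2)*(x + 1)*(x + 4)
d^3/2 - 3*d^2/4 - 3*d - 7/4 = (d/2 + 1/2)*(d - 7/2)*(d + 1)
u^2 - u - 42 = (u - 7)*(u + 6)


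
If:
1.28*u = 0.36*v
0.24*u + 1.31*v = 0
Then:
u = 0.00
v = 0.00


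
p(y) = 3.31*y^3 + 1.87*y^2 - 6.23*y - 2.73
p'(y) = 9.93*y^2 + 3.74*y - 6.23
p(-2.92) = -51.00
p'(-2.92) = 67.52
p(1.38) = 0.93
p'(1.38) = 17.84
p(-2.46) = -25.36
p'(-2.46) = 44.66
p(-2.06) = -10.90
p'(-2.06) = 28.20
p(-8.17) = -1632.08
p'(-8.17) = 626.03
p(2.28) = 32.02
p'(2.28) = 53.92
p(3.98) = 210.77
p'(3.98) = 165.95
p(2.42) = 40.06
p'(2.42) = 60.97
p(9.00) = 2505.66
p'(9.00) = 831.76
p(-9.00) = -2208.18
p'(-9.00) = 764.44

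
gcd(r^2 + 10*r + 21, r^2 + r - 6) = r + 3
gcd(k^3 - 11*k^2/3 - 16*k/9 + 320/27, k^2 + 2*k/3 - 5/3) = k + 5/3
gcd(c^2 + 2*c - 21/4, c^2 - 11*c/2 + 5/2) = 1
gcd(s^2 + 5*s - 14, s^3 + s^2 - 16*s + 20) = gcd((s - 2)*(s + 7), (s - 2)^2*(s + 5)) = s - 2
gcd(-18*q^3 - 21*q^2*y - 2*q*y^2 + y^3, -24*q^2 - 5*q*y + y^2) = 3*q + y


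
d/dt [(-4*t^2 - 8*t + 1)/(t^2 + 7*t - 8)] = (-20*t^2 + 62*t + 57)/(t^4 + 14*t^3 + 33*t^2 - 112*t + 64)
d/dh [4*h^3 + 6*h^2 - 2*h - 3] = 12*h^2 + 12*h - 2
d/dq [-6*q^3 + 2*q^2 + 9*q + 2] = -18*q^2 + 4*q + 9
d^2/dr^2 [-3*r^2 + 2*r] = -6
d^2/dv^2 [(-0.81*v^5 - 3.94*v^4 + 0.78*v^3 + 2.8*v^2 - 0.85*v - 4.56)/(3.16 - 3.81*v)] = (141.096492*v^5 + 50.5983239999999*v^4 - 619.85478*v^3 + 528.464496*v^2 - 46.732608*v + 96.934792)/(55.306341*v^3 - 137.612628*v^2 + 114.135408*v - 31.554496)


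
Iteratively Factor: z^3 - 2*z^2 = (z)*(z^2 - 2*z) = z^2*(z - 2)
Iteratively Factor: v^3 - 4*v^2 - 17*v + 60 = (v + 4)*(v^2 - 8*v + 15) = (v - 5)*(v + 4)*(v - 3)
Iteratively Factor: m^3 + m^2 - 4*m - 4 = (m - 2)*(m^2 + 3*m + 2) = (m - 2)*(m + 2)*(m + 1)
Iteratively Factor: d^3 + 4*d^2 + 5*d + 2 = (d + 1)*(d^2 + 3*d + 2) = (d + 1)^2*(d + 2)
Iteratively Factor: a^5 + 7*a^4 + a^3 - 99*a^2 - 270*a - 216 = (a - 4)*(a^4 + 11*a^3 + 45*a^2 + 81*a + 54) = (a - 4)*(a + 3)*(a^3 + 8*a^2 + 21*a + 18) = (a - 4)*(a + 3)^2*(a^2 + 5*a + 6) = (a - 4)*(a + 3)^3*(a + 2)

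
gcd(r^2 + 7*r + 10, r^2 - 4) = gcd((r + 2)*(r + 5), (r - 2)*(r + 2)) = r + 2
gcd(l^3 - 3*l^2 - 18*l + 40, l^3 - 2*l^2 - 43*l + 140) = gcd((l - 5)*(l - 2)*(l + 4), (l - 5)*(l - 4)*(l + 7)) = l - 5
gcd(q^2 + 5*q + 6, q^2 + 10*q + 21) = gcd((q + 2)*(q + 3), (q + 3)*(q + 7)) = q + 3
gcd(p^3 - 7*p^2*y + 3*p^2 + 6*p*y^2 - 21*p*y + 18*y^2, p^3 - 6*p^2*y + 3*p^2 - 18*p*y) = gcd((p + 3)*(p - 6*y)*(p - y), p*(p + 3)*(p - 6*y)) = -p^2 + 6*p*y - 3*p + 18*y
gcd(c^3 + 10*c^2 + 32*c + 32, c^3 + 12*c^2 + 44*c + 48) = c^2 + 6*c + 8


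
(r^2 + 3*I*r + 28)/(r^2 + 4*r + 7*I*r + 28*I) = (r - 4*I)/(r + 4)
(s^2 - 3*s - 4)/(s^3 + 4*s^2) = (s^2 - 3*s - 4)/(s^2*(s + 4))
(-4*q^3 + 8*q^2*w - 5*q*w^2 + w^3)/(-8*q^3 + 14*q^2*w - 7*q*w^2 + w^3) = (2*q - w)/(4*q - w)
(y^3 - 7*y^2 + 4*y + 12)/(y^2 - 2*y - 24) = (y^2 - y - 2)/(y + 4)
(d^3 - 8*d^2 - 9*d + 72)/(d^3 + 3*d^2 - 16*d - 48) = (d^2 - 11*d + 24)/(d^2 - 16)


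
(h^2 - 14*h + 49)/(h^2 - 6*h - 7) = (h - 7)/(h + 1)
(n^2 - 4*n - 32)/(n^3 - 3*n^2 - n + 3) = (n^2 - 4*n - 32)/(n^3 - 3*n^2 - n + 3)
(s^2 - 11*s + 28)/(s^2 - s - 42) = (s - 4)/(s + 6)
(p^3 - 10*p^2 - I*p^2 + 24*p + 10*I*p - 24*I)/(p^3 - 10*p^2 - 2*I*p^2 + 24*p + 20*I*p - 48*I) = (p - I)/(p - 2*I)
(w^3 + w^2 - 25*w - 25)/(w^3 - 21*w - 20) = (w + 5)/(w + 4)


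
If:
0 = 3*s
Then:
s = 0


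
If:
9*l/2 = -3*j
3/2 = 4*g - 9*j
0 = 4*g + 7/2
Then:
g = -7/8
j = -5/9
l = 10/27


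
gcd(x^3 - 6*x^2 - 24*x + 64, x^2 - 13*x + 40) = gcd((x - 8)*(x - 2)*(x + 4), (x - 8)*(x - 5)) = x - 8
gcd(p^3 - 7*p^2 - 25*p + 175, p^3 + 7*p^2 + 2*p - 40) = p + 5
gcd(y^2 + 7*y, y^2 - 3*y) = y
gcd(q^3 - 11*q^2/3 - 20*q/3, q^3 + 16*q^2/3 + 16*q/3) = q^2 + 4*q/3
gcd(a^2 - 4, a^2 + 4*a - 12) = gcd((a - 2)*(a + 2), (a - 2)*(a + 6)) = a - 2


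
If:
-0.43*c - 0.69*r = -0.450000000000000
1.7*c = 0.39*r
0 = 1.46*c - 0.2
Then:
No Solution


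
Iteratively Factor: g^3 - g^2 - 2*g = (g)*(g^2 - g - 2) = g*(g + 1)*(g - 2)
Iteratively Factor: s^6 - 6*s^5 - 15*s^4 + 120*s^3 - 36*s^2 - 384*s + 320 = (s - 2)*(s^5 - 4*s^4 - 23*s^3 + 74*s^2 + 112*s - 160) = (s - 2)*(s + 2)*(s^4 - 6*s^3 - 11*s^2 + 96*s - 80) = (s - 2)*(s - 1)*(s + 2)*(s^3 - 5*s^2 - 16*s + 80) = (s - 4)*(s - 2)*(s - 1)*(s + 2)*(s^2 - s - 20) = (s - 4)*(s - 2)*(s - 1)*(s + 2)*(s + 4)*(s - 5)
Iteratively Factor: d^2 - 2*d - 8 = (d - 4)*(d + 2)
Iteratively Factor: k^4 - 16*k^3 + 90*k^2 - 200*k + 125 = (k - 5)*(k^3 - 11*k^2 + 35*k - 25) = (k - 5)^2*(k^2 - 6*k + 5) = (k - 5)^2*(k - 1)*(k - 5)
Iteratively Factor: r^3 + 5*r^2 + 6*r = (r + 2)*(r^2 + 3*r) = r*(r + 2)*(r + 3)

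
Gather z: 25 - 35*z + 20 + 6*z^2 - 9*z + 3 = 6*z^2 - 44*z + 48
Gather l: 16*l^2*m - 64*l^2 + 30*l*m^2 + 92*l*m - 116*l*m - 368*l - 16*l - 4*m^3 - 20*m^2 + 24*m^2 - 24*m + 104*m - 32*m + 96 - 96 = l^2*(16*m - 64) + l*(30*m^2 - 24*m - 384) - 4*m^3 + 4*m^2 + 48*m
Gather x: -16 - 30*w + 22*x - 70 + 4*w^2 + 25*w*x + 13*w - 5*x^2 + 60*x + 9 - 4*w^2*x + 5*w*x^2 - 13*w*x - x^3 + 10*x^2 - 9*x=4*w^2 - 17*w - x^3 + x^2*(5*w + 5) + x*(-4*w^2 + 12*w + 73) - 77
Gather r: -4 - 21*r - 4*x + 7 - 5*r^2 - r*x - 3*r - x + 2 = -5*r^2 + r*(-x - 24) - 5*x + 5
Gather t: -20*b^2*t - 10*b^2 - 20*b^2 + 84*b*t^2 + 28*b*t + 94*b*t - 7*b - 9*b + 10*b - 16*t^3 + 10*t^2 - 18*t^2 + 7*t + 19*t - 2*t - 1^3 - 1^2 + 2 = -30*b^2 - 6*b - 16*t^3 + t^2*(84*b - 8) + t*(-20*b^2 + 122*b + 24)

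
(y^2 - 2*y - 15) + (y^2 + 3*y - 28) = 2*y^2 + y - 43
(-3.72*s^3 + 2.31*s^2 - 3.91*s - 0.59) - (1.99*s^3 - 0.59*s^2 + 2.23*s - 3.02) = -5.71*s^3 + 2.9*s^2 - 6.14*s + 2.43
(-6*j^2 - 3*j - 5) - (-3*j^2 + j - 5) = -3*j^2 - 4*j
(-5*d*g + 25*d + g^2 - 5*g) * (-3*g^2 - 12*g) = 15*d*g^3 - 15*d*g^2 - 300*d*g - 3*g^4 + 3*g^3 + 60*g^2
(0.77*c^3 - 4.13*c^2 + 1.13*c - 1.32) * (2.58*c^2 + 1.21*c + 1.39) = 1.9866*c^5 - 9.7237*c^4 - 1.0116*c^3 - 7.779*c^2 - 0.0265000000000002*c - 1.8348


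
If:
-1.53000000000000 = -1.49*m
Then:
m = 1.03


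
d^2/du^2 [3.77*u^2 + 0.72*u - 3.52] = 7.54000000000000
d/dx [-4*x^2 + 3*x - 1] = 3 - 8*x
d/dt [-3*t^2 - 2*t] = -6*t - 2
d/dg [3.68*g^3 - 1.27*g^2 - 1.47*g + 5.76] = 11.04*g^2 - 2.54*g - 1.47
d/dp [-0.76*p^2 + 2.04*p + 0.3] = 2.04 - 1.52*p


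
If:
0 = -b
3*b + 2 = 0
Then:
No Solution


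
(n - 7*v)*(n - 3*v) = n^2 - 10*n*v + 21*v^2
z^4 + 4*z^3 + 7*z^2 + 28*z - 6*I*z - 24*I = (z + 4)*(z - 2*I)*(z - I)*(z + 3*I)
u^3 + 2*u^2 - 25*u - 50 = (u - 5)*(u + 2)*(u + 5)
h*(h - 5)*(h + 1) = h^3 - 4*h^2 - 5*h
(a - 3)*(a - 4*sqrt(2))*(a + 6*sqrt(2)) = a^3 - 3*a^2 + 2*sqrt(2)*a^2 - 48*a - 6*sqrt(2)*a + 144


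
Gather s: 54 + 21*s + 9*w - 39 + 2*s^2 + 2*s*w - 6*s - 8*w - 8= 2*s^2 + s*(2*w + 15) + w + 7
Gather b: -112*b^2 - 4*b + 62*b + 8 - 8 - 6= -112*b^2 + 58*b - 6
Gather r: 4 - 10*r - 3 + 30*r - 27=20*r - 26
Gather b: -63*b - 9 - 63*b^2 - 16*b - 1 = -63*b^2 - 79*b - 10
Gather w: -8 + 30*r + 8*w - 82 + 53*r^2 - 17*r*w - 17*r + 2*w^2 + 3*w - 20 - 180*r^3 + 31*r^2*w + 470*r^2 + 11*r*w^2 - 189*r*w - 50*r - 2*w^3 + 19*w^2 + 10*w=-180*r^3 + 523*r^2 - 37*r - 2*w^3 + w^2*(11*r + 21) + w*(31*r^2 - 206*r + 21) - 110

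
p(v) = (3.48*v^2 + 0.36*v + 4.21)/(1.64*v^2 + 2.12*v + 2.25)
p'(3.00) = 0.11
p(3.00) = 1.57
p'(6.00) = 0.05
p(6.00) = 1.78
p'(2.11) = 0.13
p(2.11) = 1.46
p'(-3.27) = 0.35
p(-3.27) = 3.13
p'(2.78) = 0.11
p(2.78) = 1.54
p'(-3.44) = 0.32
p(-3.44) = 3.07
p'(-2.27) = 0.65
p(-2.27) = 3.62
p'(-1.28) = 0.13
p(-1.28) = 4.25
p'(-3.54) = 0.30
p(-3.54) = 3.04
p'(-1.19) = -0.17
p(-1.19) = 4.25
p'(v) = (-3.28*v - 2.12)*(3.48*v^2 + 0.36*v + 4.21)/(1.64*v^2 + 2.12*v + 2.25)^2 + (6.96*v + 0.36)/(1.64*v^2 + 2.12*v + 2.25) = (6.7872*v^2 + 1.8512*v - 8.1152)/(2.6896*v^4 + 6.9536*v^3 + 11.8744*v^2 + 9.54*v + 5.0625)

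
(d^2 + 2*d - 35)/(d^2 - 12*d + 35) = (d + 7)/(d - 7)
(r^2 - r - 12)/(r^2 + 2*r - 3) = (r - 4)/(r - 1)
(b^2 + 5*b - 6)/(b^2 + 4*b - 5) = (b + 6)/(b + 5)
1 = 1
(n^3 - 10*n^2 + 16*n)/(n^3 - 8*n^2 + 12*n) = (n - 8)/(n - 6)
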